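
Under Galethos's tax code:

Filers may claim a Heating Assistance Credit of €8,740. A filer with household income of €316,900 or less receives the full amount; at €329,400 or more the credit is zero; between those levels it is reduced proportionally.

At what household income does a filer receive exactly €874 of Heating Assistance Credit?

€328,150

€874 is 874/8,740 of the full €8,740, so 7,866/8,740 of the €12,500 range has been used: income = €316,900 + €12,500 × 7,866/8,740 = €328,150.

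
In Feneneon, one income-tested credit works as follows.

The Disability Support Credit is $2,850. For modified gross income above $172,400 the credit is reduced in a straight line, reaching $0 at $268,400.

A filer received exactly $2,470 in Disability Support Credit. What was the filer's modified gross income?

$185,200

$2,470 is 2,470/2,850 of the full $2,850, so 380/2,850 of the $96,000 range has been used: income = $172,400 + $96,000 × 380/2,850 = $185,200.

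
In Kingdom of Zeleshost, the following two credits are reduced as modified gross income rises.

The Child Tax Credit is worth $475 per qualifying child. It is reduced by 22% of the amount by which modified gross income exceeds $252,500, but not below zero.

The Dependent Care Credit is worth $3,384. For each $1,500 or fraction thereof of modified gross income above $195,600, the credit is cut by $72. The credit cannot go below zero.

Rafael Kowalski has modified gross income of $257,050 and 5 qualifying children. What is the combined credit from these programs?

Child Tax Credit: base = 5 × $475 = $2,375. 22% of the $4,550 excess over $252,500 is $1,001; credit = $2,375 − $1,001 = $1,374.
Dependent Care Credit: income exceeds $195,600 by $61,450, which is 41 full-or-partial $1,500 increments; reduction = 41 × $72 = $2,952, leaving $432.
Total: $1,374 + $432 = $1,806.

$1,806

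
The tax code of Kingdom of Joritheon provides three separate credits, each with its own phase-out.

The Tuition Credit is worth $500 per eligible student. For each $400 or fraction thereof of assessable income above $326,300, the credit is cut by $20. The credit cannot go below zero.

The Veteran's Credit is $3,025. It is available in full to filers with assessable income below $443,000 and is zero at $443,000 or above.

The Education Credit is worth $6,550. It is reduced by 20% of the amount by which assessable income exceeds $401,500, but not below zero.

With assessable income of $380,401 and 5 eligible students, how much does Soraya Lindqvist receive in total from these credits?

$9,575

Tuition Credit: base = 5 × $500 = $2,500. income exceeds $326,300 by $54,101 → 136 increments × $20 = $2,720 ≥ base, so the credit is $0.
Veteran's Credit: $380,401 is below the $443,000 cutoff, so the full $3,025 applies.
Education Credit: $380,401 is at or below the $401,500 threshold, so the full $6,550 applies.
Total: $0 + $3,025 + $6,550 = $9,575.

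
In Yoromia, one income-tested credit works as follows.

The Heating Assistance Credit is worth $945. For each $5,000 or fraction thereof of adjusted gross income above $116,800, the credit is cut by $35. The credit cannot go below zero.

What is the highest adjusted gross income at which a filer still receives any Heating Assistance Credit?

$246,800

After 26 increments the reduction is 26 × $35 = $910, leaving $35; one more increment wipes it out. Increment 26 ends at excess 26 × $5,000 = $130,000, so the highest qualifying income is $116,800 + $130,000 = $246,800.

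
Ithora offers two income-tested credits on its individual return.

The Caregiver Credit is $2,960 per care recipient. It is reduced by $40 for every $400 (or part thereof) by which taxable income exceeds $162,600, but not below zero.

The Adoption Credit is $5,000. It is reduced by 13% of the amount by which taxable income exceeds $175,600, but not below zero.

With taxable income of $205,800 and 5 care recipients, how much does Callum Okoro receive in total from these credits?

$11,554

Caregiver Credit: base = 5 × $2,960 = $14,800. income exceeds $162,600 by $43,200, which is 108 full-or-partial $400 increments; reduction = 108 × $40 = $4,320, leaving $10,480.
Adoption Credit: 13% of the $30,200 excess over $175,600 is $3,926; credit = $5,000 − $3,926 = $1,074.
Total: $10,480 + $1,074 = $11,554.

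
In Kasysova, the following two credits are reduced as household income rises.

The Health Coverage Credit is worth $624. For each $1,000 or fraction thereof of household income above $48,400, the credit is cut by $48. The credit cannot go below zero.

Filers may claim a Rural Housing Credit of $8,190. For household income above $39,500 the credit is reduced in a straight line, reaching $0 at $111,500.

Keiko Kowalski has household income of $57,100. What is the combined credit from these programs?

$6,380

Health Coverage Credit: income exceeds $48,400 by $8,700, which is 9 full-or-partial $1,000 increments; reduction = 9 × $48 = $432, leaving $192.
Rural Housing Credit: $57,100 is $17,600 into a $72,000 phase-out range, leaving 54,400/72,000 of the credit: $8,190 × 54,400/72,000 = $6,188.
Total: $192 + $6,188 = $6,380.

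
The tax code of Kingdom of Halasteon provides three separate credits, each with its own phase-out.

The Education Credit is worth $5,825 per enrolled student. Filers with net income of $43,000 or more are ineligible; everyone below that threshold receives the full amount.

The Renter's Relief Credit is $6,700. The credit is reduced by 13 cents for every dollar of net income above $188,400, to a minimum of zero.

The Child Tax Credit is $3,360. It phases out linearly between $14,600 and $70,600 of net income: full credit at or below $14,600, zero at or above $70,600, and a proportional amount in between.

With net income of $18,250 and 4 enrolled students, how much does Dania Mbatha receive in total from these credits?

Education Credit: base = 4 × $5,825 = $23,300. $18,250 is below the $43,000 cutoff, so the full $23,300 applies.
Renter's Relief Credit: $18,250 is at or below the $188,400 threshold, so the full $6,700 applies.
Child Tax Credit: $18,250 is $3,650 into a $56,000 phase-out range, leaving 52,350/56,000 of the credit: $3,360 × 52,350/56,000 = $3,141.
Total: $23,300 + $6,700 + $3,141 = $33,141.

$33,141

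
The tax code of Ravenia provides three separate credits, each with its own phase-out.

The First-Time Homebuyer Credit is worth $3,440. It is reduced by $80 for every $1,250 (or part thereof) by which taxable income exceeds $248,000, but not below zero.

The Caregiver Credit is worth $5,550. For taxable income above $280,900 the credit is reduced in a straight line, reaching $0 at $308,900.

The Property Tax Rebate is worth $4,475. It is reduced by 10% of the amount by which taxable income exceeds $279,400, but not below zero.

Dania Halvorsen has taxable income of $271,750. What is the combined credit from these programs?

$11,945

First-Time Homebuyer Credit: income exceeds $248,000 by $23,750, which is 19 full-or-partial $1,250 increments; reduction = 19 × $80 = $1,520, leaving $1,920.
Caregiver Credit: $271,750 is at or below the $280,900 threshold, so the full $5,550 applies.
Property Tax Rebate: $271,750 is at or below the $279,400 threshold, so the full $4,475 applies.
Total: $1,920 + $5,550 + $4,475 = $11,945.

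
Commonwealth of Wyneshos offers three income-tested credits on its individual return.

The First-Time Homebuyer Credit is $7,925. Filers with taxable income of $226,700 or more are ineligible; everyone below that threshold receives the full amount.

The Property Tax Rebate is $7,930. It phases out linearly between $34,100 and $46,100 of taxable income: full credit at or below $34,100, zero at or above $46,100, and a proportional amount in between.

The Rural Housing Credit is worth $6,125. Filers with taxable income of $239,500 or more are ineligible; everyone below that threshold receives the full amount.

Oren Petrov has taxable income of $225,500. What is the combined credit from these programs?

$14,050

First-Time Homebuyer Credit: $225,500 is below the $226,700 cutoff, so the full $7,925 applies.
Property Tax Rebate: $225,500 is at or above $46,100, so the credit is $0.
Rural Housing Credit: $225,500 is below the $239,500 cutoff, so the full $6,125 applies.
Total: $7,925 + $0 + $6,125 = $14,050.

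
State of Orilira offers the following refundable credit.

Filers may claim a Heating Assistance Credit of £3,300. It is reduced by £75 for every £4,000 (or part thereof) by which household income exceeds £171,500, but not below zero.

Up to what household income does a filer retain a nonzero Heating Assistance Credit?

£343,500

After 43 increments the reduction is 43 × £75 = £3,225, leaving £75; one more increment wipes it out. Increment 43 ends at excess 43 × £4,000 = £172,000, so the highest qualifying income is £171,500 + £172,000 = £343,500.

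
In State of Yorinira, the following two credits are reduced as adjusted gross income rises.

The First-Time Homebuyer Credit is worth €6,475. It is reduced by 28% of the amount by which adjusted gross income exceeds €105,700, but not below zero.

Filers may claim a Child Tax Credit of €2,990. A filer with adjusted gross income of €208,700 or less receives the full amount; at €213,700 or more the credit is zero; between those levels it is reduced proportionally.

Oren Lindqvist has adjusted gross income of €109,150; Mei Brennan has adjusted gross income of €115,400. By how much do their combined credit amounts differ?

€1,750

Oren (€109,150): First-Time Homebuyer Credit: 28% of the €3,450 excess over €105,700 is €966; credit = €6,475 − €966 = €5,509. Child Tax Credit: €109,150 is at or below the €208,700 threshold, so the full €2,990 applies. total €5,509 + €2,990 = €8,499
Mei (€115,400): First-Time Homebuyer Credit: 28% of the €9,700 excess over €105,700 is €2,716; credit = €6,475 − €2,716 = €3,759. Child Tax Credit: €115,400 is at or below the €208,700 threshold, so the full €2,990 applies. total €3,759 + €2,990 = €6,749
Difference: |€8,499 − €6,749| = €1,750.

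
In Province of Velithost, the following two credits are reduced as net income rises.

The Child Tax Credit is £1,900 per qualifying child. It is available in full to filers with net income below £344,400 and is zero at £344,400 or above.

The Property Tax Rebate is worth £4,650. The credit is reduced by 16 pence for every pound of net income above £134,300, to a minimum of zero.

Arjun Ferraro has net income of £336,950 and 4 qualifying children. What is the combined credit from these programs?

£7,600

Child Tax Credit: base = 4 × £1,900 = £7,600. £336,950 is below the £344,400 cutoff, so the full £7,600 applies.
Property Tax Rebate: 16% of the £202,650 excess over £134,300 is £32,424 ≥ base, so the credit is £0.
Total: £7,600 + £0 = £7,600.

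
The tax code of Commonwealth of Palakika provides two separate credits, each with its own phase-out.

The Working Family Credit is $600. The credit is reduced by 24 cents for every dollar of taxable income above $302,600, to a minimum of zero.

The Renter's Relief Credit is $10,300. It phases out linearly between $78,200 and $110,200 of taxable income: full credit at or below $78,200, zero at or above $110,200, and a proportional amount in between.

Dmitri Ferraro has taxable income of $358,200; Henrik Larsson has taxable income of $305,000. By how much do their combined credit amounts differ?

Dmitri ($358,200): Working Family Credit: 24% of the $55,600 excess over $302,600 is $13,344 ≥ base, so the credit is $0. Renter's Relief Credit: $358,200 is at or above $110,200, so the credit is $0. total $0 + $0 = $0
Henrik ($305,000): Working Family Credit: 24% of the $2,400 excess over $302,600 is $576; credit = $600 − $576 = $24. Renter's Relief Credit: $305,000 is at or above $110,200, so the credit is $0. total $24 + $0 = $24
Difference: |$0 − $24| = $24.

$24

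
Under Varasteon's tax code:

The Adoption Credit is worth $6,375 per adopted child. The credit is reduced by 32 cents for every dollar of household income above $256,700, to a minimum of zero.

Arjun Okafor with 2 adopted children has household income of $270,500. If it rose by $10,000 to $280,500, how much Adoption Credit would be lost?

$3,200

At $270,500 — base = 2 × $6,375 = $12,750. 32% of the $13,800 excess over $256,700 is $4,416; credit = $12,750 − $4,416 = $8,334.
At $280,500 — base = 2 × $6,375 = $12,750. 32% of the $23,800 excess over $256,700 is $7,616; credit = $12,750 − $7,616 = $5,134.
Lost: $8,334 − $5,134 = $3,200.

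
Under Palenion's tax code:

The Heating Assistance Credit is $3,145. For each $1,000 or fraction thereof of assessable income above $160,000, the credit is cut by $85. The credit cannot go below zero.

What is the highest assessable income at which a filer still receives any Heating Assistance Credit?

$196,000

After 36 increments the reduction is 36 × $85 = $3,060, leaving $85; one more increment wipes it out. Increment 36 ends at excess 36 × $1,000 = $36,000, so the highest qualifying income is $160,000 + $36,000 = $196,000.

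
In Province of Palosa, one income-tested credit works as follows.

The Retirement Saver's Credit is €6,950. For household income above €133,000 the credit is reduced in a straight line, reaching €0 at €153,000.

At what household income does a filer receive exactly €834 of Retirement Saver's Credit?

€150,600

€834 is 834/6,950 of the full €6,950, so 6,116/6,950 of the €20,000 range has been used: income = €133,000 + €20,000 × 6,116/6,950 = €150,600.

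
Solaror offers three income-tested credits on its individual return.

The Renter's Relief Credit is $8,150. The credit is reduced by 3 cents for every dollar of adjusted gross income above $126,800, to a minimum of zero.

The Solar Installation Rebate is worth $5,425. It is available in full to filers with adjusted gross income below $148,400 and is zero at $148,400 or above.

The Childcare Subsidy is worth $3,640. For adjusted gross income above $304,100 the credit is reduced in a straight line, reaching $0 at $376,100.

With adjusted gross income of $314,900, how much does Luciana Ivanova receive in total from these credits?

$5,601

Renter's Relief Credit: 3% of the $188,100 excess over $126,800 is $5,643; credit = $8,150 − $5,643 = $2,507.
Solar Installation Rebate: $314,900 meets or exceeds the $148,400 cutoff, so the credit is $0.
Childcare Subsidy: $314,900 is $10,800 into a $72,000 phase-out range, leaving 61,200/72,000 of the credit: $3,640 × 61,200/72,000 = $3,094.
Total: $2,507 + $0 + $3,094 = $5,601.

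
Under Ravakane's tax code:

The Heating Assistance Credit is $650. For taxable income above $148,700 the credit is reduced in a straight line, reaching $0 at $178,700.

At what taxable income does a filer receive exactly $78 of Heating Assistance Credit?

$175,100

$78 is 78/650 of the full $650, so 572/650 of the $30,000 range has been used: income = $148,700 + $30,000 × 572/650 = $175,100.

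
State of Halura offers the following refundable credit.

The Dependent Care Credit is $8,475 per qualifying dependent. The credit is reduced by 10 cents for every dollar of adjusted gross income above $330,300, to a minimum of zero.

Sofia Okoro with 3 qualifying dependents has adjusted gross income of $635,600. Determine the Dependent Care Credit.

Dependent Care Credit: base = 3 × $8,475 = $25,425. 10% of the $305,300 excess over $330,300 is $30,530 ≥ base, so the credit is $0.

$0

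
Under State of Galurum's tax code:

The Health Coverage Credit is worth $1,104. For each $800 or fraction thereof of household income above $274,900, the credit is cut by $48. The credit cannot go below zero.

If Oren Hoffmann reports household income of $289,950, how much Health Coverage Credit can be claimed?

$192

Health Coverage Credit: income exceeds $274,900 by $15,050, which is 19 full-or-partial $800 increments; reduction = 19 × $48 = $912, leaving $192.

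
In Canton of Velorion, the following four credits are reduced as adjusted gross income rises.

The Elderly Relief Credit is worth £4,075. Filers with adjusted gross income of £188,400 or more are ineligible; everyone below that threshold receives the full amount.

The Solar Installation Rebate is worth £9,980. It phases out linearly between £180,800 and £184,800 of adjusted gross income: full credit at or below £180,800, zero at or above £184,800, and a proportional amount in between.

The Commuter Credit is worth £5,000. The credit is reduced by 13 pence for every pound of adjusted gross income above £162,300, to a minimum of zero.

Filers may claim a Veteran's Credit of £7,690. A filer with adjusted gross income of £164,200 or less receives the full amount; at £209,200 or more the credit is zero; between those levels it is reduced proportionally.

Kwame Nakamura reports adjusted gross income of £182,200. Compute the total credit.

Elderly Relief Credit: £182,200 is below the £188,400 cutoff, so the full £4,075 applies.
Solar Installation Rebate: £182,200 is £1,400 into a £4,000 phase-out range, leaving 2,600/4,000 of the credit: £9,980 × 2,600/4,000 = £6,487.
Commuter Credit: 13% of the £19,900 excess over £162,300 is £2,587; credit = £5,000 − £2,587 = £2,413.
Veteran's Credit: £182,200 is £18,000 into a £45,000 phase-out range, leaving 27,000/45,000 of the credit: £7,690 × 27,000/45,000 = £4,614.
Total: £4,075 + £6,487 + £2,413 + £4,614 = £17,589.

£17,589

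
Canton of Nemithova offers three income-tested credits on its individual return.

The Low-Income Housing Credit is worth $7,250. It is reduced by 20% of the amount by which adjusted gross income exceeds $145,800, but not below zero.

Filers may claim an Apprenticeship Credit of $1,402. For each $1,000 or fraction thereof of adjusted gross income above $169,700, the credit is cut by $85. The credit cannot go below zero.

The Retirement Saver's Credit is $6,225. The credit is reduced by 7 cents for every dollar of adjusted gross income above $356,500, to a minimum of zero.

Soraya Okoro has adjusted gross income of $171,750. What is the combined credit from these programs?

$9,432

Low-Income Housing Credit: 20% of the $25,950 excess over $145,800 is $5,190; credit = $7,250 − $5,190 = $2,060.
Apprenticeship Credit: income exceeds $169,700 by $2,050, which is 3 full-or-partial $1,000 increments; reduction = 3 × $85 = $255, leaving $1,147.
Retirement Saver's Credit: $171,750 is at or below the $356,500 threshold, so the full $6,225 applies.
Total: $2,060 + $1,147 + $6,225 = $9,432.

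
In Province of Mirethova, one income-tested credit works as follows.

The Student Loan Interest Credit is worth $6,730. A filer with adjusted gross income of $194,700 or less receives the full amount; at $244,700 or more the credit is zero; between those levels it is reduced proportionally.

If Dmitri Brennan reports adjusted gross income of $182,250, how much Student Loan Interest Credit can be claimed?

$6,730

Student Loan Interest Credit: $182,250 is at or below the $194,700 threshold, so the full $6,730 applies.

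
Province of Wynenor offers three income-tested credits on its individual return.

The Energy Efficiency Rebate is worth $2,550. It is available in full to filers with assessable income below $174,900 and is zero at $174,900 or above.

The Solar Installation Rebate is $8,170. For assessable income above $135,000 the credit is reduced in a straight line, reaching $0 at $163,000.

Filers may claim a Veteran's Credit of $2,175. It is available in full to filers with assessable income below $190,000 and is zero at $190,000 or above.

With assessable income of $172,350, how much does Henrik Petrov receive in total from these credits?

$4,725

Energy Efficiency Rebate: $172,350 is below the $174,900 cutoff, so the full $2,550 applies.
Solar Installation Rebate: $172,350 is at or above $163,000, so the credit is $0.
Veteran's Credit: $172,350 is below the $190,000 cutoff, so the full $2,175 applies.
Total: $2,550 + $0 + $2,175 = $4,725.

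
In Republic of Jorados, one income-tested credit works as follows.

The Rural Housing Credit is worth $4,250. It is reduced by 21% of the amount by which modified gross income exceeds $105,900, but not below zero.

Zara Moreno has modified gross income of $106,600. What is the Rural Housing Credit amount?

Rural Housing Credit: 21% of the $700 excess over $105,900 is $147; credit = $4,250 − $147 = $4,103.

$4,103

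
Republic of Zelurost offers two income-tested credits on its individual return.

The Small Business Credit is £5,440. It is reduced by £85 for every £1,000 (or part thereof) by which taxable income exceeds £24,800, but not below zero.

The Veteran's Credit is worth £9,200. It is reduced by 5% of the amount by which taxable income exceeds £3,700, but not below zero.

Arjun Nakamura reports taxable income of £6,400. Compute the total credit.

£14,505

Small Business Credit: £6,400 is at or below the £24,800 threshold, so the full £5,440 applies.
Veteran's Credit: 5% of the £2,700 excess over £3,700 is £135; credit = £9,200 − £135 = £9,065.
Total: £5,440 + £9,065 = £14,505.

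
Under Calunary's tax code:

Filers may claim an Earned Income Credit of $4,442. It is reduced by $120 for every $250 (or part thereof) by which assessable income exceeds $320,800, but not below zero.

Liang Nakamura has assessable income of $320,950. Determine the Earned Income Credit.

Earned Income Credit: income exceeds $320,800 by $150, which is 1 full-or-partial $250 increment; reduction = 1 × $120 = $120, leaving $4,322.

$4,322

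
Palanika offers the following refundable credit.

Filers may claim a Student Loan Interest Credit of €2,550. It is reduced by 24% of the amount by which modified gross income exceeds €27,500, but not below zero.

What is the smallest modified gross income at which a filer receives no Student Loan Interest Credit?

The credit falls by 24% of each euro above €27,500, so it reaches zero when the excess is €2,550 / 24% = €10,625: income = €27,500 + €10,625 = €38,125.

€38,125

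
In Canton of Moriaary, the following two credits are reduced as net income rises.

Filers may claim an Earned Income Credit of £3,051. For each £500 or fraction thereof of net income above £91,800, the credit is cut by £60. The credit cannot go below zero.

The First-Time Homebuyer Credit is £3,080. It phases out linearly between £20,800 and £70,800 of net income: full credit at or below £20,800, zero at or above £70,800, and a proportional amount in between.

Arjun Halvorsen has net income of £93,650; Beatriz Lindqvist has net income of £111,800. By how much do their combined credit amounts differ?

Arjun (£93,650): Earned Income Credit: income exceeds £91,800 by £1,850, which is 4 full-or-partial £500 increments; reduction = 4 × £60 = £240, leaving £2,811. First-Time Homebuyer Credit: £93,650 is at or above £70,800, so the credit is £0. total £2,811 + £0 = £2,811
Beatriz (£111,800): Earned Income Credit: income exceeds £91,800 by £20,000, which is 40 full-or-partial £500 increments; reduction = 40 × £60 = £2,400, leaving £651. First-Time Homebuyer Credit: £111,800 is at or above £70,800, so the credit is £0. total £651 + £0 = £651
Difference: |£2,811 − £651| = £2,160.

£2,160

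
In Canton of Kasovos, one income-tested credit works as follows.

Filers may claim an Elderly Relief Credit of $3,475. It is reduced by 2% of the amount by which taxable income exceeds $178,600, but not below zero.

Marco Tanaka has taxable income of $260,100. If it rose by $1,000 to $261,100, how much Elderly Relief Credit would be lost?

$20

At $260,100 — 2% of the $81,500 excess over $178,600 is $1,630; credit = $3,475 − $1,630 = $1,845.
At $261,100 — 2% of the $82,500 excess over $178,600 is $1,650; credit = $3,475 − $1,650 = $1,825.
Lost: $1,845 − $1,825 = $20.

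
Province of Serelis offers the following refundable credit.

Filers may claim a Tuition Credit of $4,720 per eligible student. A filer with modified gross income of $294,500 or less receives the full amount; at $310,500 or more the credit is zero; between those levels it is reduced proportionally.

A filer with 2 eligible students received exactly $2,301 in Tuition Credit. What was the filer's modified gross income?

$306,600

Full credit = 2 × $4,720 = $9,440.
$2,301 is 2,301/9,440 of the full $9,440, so 7,139/9,440 of the $16,000 range has been used: income = $294,500 + $16,000 × 7,139/9,440 = $306,600.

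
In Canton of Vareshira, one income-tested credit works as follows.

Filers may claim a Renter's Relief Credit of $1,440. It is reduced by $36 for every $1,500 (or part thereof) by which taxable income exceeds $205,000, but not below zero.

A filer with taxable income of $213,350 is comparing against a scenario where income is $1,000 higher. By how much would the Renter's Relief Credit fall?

$36

At $213,350 — income exceeds $205,000 by $8,350, which is 6 full-or-partial $1,500 increments; reduction = 6 × $36 = $216, leaving $1,224.
At $214,350 — income exceeds $205,000 by $9,350, which is 7 full-or-partial $1,500 increments; reduction = 7 × $36 = $252, leaving $1,188.
Lost: $1,224 − $1,188 = $36.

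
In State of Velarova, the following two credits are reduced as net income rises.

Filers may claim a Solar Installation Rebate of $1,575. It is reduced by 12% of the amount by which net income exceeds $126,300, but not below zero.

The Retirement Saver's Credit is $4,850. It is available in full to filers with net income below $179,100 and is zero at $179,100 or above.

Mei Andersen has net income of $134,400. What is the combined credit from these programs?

Solar Installation Rebate: 12% of the $8,100 excess over $126,300 is $972; credit = $1,575 − $972 = $603.
Retirement Saver's Credit: $134,400 is below the $179,100 cutoff, so the full $4,850 applies.
Total: $603 + $4,850 = $5,453.

$5,453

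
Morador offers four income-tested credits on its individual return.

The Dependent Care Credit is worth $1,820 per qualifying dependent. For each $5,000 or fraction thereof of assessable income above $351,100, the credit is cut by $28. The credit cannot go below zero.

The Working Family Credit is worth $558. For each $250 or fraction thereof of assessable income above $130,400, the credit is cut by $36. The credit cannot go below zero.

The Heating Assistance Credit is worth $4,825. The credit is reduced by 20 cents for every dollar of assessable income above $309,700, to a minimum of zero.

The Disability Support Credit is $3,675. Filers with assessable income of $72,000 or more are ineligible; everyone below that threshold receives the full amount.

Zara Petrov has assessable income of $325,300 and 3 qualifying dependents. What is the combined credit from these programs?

Dependent Care Credit: base = 3 × $1,820 = $5,460. $325,300 is at or below the $351,100 threshold, so the full $5,460 applies.
Working Family Credit: income exceeds $130,400 by $194,900 → 780 increments × $36 = $28,080 ≥ base, so the credit is $0.
Heating Assistance Credit: 20% of the $15,600 excess over $309,700 is $3,120; credit = $4,825 − $3,120 = $1,705.
Disability Support Credit: $325,300 meets or exceeds the $72,000 cutoff, so the credit is $0.
Total: $5,460 + $0 + $1,705 + $0 = $7,165.

$7,165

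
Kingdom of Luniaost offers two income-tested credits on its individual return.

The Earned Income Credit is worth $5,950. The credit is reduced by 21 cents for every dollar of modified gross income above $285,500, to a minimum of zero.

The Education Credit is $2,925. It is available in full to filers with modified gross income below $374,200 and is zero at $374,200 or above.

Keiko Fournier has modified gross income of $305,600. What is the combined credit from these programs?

$4,654

Earned Income Credit: 21% of the $20,100 excess over $285,500 is $4,221; credit = $5,950 − $4,221 = $1,729.
Education Credit: $305,600 is below the $374,200 cutoff, so the full $2,925 applies.
Total: $1,729 + $2,925 = $4,654.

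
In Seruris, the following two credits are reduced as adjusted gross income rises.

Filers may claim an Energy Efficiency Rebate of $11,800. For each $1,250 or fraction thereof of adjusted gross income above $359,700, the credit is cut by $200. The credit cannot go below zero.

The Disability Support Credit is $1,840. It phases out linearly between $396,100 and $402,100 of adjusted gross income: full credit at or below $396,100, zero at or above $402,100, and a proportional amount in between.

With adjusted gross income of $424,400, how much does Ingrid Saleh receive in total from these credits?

Energy Efficiency Rebate: income exceeds $359,700 by $64,700, which is 52 full-or-partial $1,250 increments; reduction = 52 × $200 = $10,400, leaving $1,400.
Disability Support Credit: $424,400 is at or above $402,100, so the credit is $0.
Total: $1,400 + $0 = $1,400.

$1,400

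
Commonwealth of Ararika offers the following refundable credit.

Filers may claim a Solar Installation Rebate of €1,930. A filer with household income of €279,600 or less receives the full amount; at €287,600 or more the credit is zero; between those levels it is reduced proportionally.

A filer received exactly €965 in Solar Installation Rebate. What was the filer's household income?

€283,600

€965 is 965/1,930 of the full €1,930, so 965/1,930 of the €8,000 range has been used: income = €279,600 + €8,000 × 965/1,930 = €283,600.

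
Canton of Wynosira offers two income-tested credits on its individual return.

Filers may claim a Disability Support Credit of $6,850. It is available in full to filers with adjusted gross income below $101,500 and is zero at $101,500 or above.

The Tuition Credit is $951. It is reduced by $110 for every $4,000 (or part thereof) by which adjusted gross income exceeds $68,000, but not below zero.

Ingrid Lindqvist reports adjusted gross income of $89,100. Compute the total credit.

Disability Support Credit: $89,100 is below the $101,500 cutoff, so the full $6,850 applies.
Tuition Credit: income exceeds $68,000 by $21,100, which is 6 full-or-partial $4,000 increments; reduction = 6 × $110 = $660, leaving $291.
Total: $6,850 + $291 = $7,141.

$7,141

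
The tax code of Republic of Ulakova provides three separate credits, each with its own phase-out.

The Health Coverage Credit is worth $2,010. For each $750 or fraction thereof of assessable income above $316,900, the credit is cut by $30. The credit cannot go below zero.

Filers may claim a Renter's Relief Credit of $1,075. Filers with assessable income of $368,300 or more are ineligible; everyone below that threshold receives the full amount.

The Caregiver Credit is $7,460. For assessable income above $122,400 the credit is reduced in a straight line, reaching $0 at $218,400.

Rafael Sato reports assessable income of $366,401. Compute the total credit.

Health Coverage Credit: income exceeds $316,900 by $49,501 → 67 increments × $30 = $2,010 ≥ base, so the credit is $0.
Renter's Relief Credit: $366,401 is below the $368,300 cutoff, so the full $1,075 applies.
Caregiver Credit: $366,401 is at or above $218,400, so the credit is $0.
Total: $0 + $1,075 + $0 = $1,075.

$1,075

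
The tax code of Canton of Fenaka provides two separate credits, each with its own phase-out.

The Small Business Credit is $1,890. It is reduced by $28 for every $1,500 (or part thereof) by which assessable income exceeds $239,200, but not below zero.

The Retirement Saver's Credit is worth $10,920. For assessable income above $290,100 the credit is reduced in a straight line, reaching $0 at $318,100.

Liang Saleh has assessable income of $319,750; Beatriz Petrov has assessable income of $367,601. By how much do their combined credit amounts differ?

Liang ($319,750): Small Business Credit: income exceeds $239,200 by $80,550, which is 54 full-or-partial $1,500 increments; reduction = 54 × $28 = $1,512, leaving $378. Retirement Saver's Credit: $319,750 is at or above $318,100, so the credit is $0. total $378 + $0 = $378
Beatriz ($367,601): Small Business Credit: income exceeds $239,200 by $128,401 → 86 increments × $28 = $2,408 ≥ base, so the credit is $0. Retirement Saver's Credit: $367,601 is at or above $318,100, so the credit is $0. total $0 + $0 = $0
Difference: |$378 − $0| = $378.

$378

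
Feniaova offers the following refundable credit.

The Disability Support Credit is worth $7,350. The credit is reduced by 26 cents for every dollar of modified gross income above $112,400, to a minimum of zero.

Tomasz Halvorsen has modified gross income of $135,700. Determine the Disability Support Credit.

Disability Support Credit: 26% of the $23,300 excess over $112,400 is $6,058; credit = $7,350 − $6,058 = $1,292.

$1,292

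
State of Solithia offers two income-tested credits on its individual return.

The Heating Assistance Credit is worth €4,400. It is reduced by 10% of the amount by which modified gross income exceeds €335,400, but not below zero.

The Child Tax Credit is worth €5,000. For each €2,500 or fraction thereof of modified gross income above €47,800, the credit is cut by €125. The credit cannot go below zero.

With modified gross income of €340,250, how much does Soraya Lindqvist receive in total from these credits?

Heating Assistance Credit: 10% of the €4,850 excess over €335,400 is €485; credit = €4,400 − €485 = €3,915.
Child Tax Credit: income exceeds €47,800 by €292,450 → 117 increments × €125 = €14,625 ≥ base, so the credit is €0.
Total: €3,915 + €0 = €3,915.

€3,915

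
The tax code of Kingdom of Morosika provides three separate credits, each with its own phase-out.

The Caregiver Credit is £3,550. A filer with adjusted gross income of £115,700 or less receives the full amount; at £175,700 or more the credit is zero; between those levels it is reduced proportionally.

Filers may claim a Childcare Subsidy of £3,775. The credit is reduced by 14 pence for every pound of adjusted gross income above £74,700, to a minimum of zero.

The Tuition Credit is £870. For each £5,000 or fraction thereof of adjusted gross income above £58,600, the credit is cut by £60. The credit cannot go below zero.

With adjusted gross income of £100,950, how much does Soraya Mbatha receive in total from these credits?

£3,980

Caregiver Credit: £100,950 is at or below the £115,700 threshold, so the full £3,550 applies.
Childcare Subsidy: 14% of the £26,250 excess over £74,700 is £3,675; credit = £3,775 − £3,675 = £100.
Tuition Credit: income exceeds £58,600 by £42,350, which is 9 full-or-partial £5,000 increments; reduction = 9 × £60 = £540, leaving £330.
Total: £3,550 + £100 + £330 = £3,980.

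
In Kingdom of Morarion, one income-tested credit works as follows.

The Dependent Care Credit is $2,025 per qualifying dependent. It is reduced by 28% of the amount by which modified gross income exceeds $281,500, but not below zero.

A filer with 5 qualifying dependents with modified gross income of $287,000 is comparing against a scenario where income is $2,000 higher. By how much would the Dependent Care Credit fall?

At $287,000 — base = 5 × $2,025 = $10,125. 28% of the $5,500 excess over $281,500 is $1,540; credit = $10,125 − $1,540 = $8,585.
At $289,000 — base = 5 × $2,025 = $10,125. 28% of the $7,500 excess over $281,500 is $2,100; credit = $10,125 − $2,100 = $8,025.
Lost: $8,585 − $8,025 = $560.

$560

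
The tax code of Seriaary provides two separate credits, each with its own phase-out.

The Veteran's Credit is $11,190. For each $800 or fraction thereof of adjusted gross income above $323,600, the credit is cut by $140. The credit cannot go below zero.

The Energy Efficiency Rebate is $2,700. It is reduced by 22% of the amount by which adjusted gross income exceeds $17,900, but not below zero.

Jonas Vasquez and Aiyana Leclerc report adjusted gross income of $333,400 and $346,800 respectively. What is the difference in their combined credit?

$2,240

Jonas ($333,400): Veteran's Credit: income exceeds $323,600 by $9,800, which is 13 full-or-partial $800 increments; reduction = 13 × $140 = $1,820, leaving $9,370. Energy Efficiency Rebate: 22% of the $315,500 excess over $17,900 is $69,410 ≥ base, so the credit is $0. total $9,370 + $0 = $9,370
Aiyana ($346,800): Veteran's Credit: income exceeds $323,600 by $23,200, which is 29 full-or-partial $800 increments; reduction = 29 × $140 = $4,060, leaving $7,130. Energy Efficiency Rebate: 22% of the $328,900 excess over $17,900 is $72,358 ≥ base, so the credit is $0. total $7,130 + $0 = $7,130
Difference: |$9,370 − $7,130| = $2,240.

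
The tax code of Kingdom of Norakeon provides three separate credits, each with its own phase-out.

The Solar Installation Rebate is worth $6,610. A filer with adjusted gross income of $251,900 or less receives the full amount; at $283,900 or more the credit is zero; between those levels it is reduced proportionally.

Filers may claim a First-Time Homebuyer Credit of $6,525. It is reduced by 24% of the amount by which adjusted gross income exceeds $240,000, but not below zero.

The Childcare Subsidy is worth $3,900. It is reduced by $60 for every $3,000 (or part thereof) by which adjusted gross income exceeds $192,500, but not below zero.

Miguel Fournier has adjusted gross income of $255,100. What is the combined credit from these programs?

Solar Installation Rebate: $255,100 is $3,200 into a $32,000 phase-out range, leaving 28,800/32,000 of the credit: $6,610 × 28,800/32,000 = $5,949.
First-Time Homebuyer Credit: 24% of the $15,100 excess over $240,000 is $3,624; credit = $6,525 − $3,624 = $2,901.
Childcare Subsidy: income exceeds $192,500 by $62,600, which is 21 full-or-partial $3,000 increments; reduction = 21 × $60 = $1,260, leaving $2,640.
Total: $5,949 + $2,901 + $2,640 = $11,490.

$11,490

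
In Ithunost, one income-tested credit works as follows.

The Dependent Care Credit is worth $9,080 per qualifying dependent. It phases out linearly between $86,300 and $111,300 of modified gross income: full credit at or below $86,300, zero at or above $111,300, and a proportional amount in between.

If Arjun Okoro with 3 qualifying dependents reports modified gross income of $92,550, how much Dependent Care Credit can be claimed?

$20,430

Dependent Care Credit: base = 3 × $9,080 = $27,240. $92,550 is $6,250 into a $25,000 phase-out range, leaving 18,750/25,000 of the credit: $27,240 × 18,750/25,000 = $20,430.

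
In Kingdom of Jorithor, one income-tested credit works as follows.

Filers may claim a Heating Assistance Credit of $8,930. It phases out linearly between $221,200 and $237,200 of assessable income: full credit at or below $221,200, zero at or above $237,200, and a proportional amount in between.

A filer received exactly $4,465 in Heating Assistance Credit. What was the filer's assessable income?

$4,465 is 4,465/8,930 of the full $8,930, so 4,465/8,930 of the $16,000 range has been used: income = $221,200 + $16,000 × 4,465/8,930 = $229,200.

$229,200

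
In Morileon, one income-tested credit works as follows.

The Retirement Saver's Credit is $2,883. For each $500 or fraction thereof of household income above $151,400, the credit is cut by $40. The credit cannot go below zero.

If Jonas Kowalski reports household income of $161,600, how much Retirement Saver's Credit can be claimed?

Retirement Saver's Credit: income exceeds $151,400 by $10,200, which is 21 full-or-partial $500 increments; reduction = 21 × $40 = $840, leaving $2,043.

$2,043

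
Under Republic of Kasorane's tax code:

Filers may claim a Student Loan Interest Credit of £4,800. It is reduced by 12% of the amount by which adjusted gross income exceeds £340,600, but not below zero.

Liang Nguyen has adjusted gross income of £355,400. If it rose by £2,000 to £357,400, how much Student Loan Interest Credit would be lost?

At £355,400 — 12% of the £14,800 excess over £340,600 is £1,776; credit = £4,800 − £1,776 = £3,024.
At £357,400 — 12% of the £16,800 excess over £340,600 is £2,016; credit = £4,800 − £2,016 = £2,784.
Lost: £3,024 − £2,784 = £240.

£240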